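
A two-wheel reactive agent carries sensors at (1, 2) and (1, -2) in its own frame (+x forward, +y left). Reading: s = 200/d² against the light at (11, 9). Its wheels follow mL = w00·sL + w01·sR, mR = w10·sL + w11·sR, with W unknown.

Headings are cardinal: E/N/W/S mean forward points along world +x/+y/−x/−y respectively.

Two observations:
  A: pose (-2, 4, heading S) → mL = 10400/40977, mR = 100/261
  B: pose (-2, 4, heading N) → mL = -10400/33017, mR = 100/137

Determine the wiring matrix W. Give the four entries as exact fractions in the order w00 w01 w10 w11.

obs A: pose=(-2,4,S) → sL=200/157, sR=200/261, mL=10400/40977, mR=100/261
obs B: pose=(-2,4,N) → sL=200/241, sR=200/137, mL=-10400/33017, mR=100/137
sensor matrix S = [[200/157, 200/261], [200/241, 200/137]]; det S = 1655680000/1352937609
solve [mL_A; mL_B] = S·[w00; w01] and [mR_A; mR_B] = S·[w10; w11]:
  w00 = 1/2, w01 = -1/2, w10 = 0, w11 = 1/2

1/2 -1/2 0 1/2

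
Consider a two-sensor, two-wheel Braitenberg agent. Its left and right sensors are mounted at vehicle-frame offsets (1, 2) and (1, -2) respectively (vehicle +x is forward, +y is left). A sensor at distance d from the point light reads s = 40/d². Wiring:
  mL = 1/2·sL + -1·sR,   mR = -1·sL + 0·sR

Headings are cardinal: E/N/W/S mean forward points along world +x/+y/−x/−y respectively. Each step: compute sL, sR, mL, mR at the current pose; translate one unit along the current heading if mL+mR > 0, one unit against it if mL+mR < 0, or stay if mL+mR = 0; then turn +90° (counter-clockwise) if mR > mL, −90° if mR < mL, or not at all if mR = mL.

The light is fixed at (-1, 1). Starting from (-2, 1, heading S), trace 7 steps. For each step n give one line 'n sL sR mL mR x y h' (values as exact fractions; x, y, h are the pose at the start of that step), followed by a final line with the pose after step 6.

0 20 4 6 -20 -2 1 S
1 8 40/13 12/13 -8 -2 2 W
2 5 5 -5/2 -5 -1 2 N
3 8 8 -4 -8 -1 1 E
4 20 4 6 -20 -2 1 S
5 8 40/13 12/13 -8 -2 2 W
6 5 5 -5/2 -5 -1 2 N
final -1 1 E

n=0: pose=(-2,1,S); sL=20, sR=4; mL=6, mR=-20; mL+mR=-14 → advance -1; mR−mL=-26 → turn -1·90°
n=1: pose=(-2,2,W); sL=8, sR=40/13; mL=12/13, mR=-8; mL+mR=-92/13 → advance -1; mR−mL=-116/13 → turn -1·90°
n=2: pose=(-1,2,N); sL=5, sR=5; mL=-5/2, mR=-5; mL+mR=-15/2 → advance -1; mR−mL=-5/2 → turn -1·90°
n=3: pose=(-1,1,E); sL=8, sR=8; mL=-4, mR=-8; mL+mR=-12 → advance -1; mR−mL=-4 → turn -1·90°
n=4: pose=(-2,1,S); sL=20, sR=4; mL=6, mR=-20; mL+mR=-14 → advance -1; mR−mL=-26 → turn -1·90°
n=5: pose=(-2,2,W); sL=8, sR=40/13; mL=12/13, mR=-8; mL+mR=-92/13 → advance -1; mR−mL=-116/13 → turn -1·90°
n=6: pose=(-1,2,N); sL=5, sR=5; mL=-5/2, mR=-5; mL+mR=-15/2 → advance -1; mR−mL=-5/2 → turn -1·90°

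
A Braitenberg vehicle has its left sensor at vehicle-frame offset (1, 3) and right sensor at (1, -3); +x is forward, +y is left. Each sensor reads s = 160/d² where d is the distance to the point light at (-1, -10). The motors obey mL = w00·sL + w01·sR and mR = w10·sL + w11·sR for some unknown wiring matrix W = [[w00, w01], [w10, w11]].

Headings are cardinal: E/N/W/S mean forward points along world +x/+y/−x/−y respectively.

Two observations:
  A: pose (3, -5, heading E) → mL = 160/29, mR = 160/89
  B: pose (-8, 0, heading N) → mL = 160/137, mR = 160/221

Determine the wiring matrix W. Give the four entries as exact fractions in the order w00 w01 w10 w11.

obs A: pose=(3,-5,E) → sL=160/89, sR=160/29, mL=160/29, mR=160/89
obs B: pose=(-8,0,N) → sL=160/221, sR=160/137, mL=160/137, mR=160/221
sensor matrix S = [[160/89, 160/29], [160/221, 160/137]]; det S = -148070400/78144937
solve [mL_A; mL_B] = S·[w00; w01] and [mR_A; mR_B] = S·[w10; w11]:
  w00 = 0, w01 = 1, w10 = 1, w11 = 0

0 1 1 0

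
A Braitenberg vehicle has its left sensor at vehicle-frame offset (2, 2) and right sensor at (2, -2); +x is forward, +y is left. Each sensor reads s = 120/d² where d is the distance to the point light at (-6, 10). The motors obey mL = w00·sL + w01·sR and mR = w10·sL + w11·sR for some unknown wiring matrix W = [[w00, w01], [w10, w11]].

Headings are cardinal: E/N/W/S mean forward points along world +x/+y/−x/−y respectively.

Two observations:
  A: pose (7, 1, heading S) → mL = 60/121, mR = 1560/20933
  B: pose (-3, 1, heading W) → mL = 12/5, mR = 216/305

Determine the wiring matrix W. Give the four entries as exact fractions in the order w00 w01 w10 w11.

0 1 -1/2 1/2

obs A: pose=(7,1,S) → sL=60/173, sR=60/121, mL=60/121, mR=1560/20933
obs B: pose=(-3,1,W) → sL=60/61, sR=12/5, mL=12/5, mR=216/305
sensor matrix S = [[60/173, 60/121], [60/61, 12/5]]; det S = 440064/1276913
solve [mL_A; mL_B] = S·[w00; w01] and [mR_A; mR_B] = S·[w10; w11]:
  w00 = 0, w01 = 1, w10 = -1/2, w11 = 1/2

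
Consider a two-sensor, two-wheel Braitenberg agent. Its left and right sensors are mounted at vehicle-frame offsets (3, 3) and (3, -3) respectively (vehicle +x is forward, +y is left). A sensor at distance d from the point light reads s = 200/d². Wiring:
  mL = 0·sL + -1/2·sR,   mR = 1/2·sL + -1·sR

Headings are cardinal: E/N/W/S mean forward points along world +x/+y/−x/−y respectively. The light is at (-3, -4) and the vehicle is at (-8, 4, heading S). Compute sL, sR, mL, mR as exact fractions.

left sensor world pos  = (-5, 1); dL² = 29
right sensor world pos = (-11, 1); dR² = 89
sL = 200/29 = 200/29
sR = 200/89 = 200/89
mL = 0·sL + -1/2·sR = -100/89
mR = 1/2·sL + -1·sR = 3100/2581

200/29 200/89 -100/89 3100/2581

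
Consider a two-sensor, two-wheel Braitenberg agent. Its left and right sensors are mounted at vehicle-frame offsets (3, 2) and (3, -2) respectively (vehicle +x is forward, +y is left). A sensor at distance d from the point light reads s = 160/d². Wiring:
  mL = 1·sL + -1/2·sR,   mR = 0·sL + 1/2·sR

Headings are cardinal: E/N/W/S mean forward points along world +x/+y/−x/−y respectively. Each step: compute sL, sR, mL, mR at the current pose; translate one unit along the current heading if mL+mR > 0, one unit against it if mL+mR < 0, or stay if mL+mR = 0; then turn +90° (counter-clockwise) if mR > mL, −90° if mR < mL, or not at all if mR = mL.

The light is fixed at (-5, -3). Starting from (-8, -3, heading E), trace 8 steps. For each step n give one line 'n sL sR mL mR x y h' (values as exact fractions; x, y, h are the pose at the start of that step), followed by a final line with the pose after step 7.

n=0: pose=(-8,-3,E); sL=40, sR=40; mL=20, mR=20; mL+mR=40 → advance +1; mR−mL=0 → turn +0·90°
n=1: pose=(-7,-3,E); sL=32, sR=32; mL=16, mR=16; mL+mR=32 → advance +1; mR−mL=0 → turn +0·90°
n=2: pose=(-6,-3,E); sL=20, sR=20; mL=10, mR=10; mL+mR=20 → advance +1; mR−mL=0 → turn +0·90°
n=3: pose=(-5,-3,E); sL=160/13, sR=160/13; mL=80/13, mR=80/13; mL+mR=160/13 → advance +1; mR−mL=0 → turn +0·90°
n=4: pose=(-4,-3,E); sL=8, sR=8; mL=4, mR=4; mL+mR=8 → advance +1; mR−mL=0 → turn +0·90°
n=5: pose=(-3,-3,E); sL=160/29, sR=160/29; mL=80/29, mR=80/29; mL+mR=160/29 → advance +1; mR−mL=0 → turn +0·90°
n=6: pose=(-2,-3,E); sL=4, sR=4; mL=2, mR=2; mL+mR=4 → advance +1; mR−mL=0 → turn +0·90°
n=7: pose=(-1,-3,E); sL=160/53, sR=160/53; mL=80/53, mR=80/53; mL+mR=160/53 → advance +1; mR−mL=0 → turn +0·90°

0 40 40 20 20 -8 -3 E
1 32 32 16 16 -7 -3 E
2 20 20 10 10 -6 -3 E
3 160/13 160/13 80/13 80/13 -5 -3 E
4 8 8 4 4 -4 -3 E
5 160/29 160/29 80/29 80/29 -3 -3 E
6 4 4 2 2 -2 -3 E
7 160/53 160/53 80/53 80/53 -1 -3 E
final 0 -3 E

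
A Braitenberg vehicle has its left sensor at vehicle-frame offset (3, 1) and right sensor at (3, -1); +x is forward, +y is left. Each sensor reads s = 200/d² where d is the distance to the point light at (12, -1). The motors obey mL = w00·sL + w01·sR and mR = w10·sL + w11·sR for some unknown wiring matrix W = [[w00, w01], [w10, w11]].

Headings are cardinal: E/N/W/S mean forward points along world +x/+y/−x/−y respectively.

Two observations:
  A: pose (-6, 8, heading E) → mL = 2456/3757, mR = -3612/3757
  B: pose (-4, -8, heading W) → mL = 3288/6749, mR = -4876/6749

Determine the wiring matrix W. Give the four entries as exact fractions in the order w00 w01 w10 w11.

1/2 1/2 -1 -1/2

obs A: pose=(-6,8,E) → sL=8/13, sR=200/289, mL=2456/3757, mR=-3612/3757
obs B: pose=(-4,-8,W) → sL=8/17, sR=200/397, mL=3288/6749, mR=-4876/6749
sensor matrix S = [[8/13, 200/289], [8/17, 200/397]]; det S = -396800/25355993
solve [mL_A; mL_B] = S·[w00; w01] and [mR_A; mR_B] = S·[w10; w11]:
  w00 = 1/2, w01 = 1/2, w10 = -1, w11 = -1/2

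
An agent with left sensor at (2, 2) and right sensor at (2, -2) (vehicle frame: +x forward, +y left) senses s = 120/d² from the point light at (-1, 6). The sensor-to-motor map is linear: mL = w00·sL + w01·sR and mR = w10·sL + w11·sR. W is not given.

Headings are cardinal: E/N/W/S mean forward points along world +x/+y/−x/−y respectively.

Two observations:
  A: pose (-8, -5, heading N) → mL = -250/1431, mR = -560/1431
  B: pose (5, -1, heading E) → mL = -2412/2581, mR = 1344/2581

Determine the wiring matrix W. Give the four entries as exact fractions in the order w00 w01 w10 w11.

-1 1/2 1 -1

obs A: pose=(-8,-5,N) → sL=20/27, sR=60/53, mL=-250/1431, mR=-560/1431
obs B: pose=(5,-1,E) → sL=120/89, sR=24/29, mL=-2412/2581, mR=1344/2581
sensor matrix S = [[20/27, 60/53], [120/89, 24/29]]; det S = -1124480/1231137
solve [mL_A; mL_B] = S·[w00; w01] and [mR_A; mR_B] = S·[w10; w11]:
  w00 = -1, w01 = 1/2, w10 = 1, w11 = -1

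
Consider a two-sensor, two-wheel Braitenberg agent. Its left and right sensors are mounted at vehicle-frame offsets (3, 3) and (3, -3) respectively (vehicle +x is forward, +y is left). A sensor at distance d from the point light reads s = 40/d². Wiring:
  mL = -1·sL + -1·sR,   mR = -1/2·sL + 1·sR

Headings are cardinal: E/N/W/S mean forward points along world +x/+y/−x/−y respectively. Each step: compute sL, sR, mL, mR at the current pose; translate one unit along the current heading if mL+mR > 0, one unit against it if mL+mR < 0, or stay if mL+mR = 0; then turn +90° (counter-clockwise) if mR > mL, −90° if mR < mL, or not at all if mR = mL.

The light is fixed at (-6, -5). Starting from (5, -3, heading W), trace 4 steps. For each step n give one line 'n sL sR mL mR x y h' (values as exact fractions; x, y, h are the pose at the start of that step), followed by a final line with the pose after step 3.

0 8/13 40/89 -1232/1157 164/1157 5 -3 W
1 20/113 20/41 -3080/4633 1850/4633 6 -3 S
2 40/261 8/45 -48/145 44/435 6 -2 E
3 2/5 5/29 -83/145 -4/145 5 -2 N
final 5 -3 W

n=0: pose=(5,-3,W); sL=8/13, sR=40/89; mL=-1232/1157, mR=164/1157; mL+mR=-12/13 → advance -1; mR−mL=1396/1157 → turn +1·90°
n=1: pose=(6,-3,S); sL=20/113, sR=20/41; mL=-3080/4633, mR=1850/4633; mL+mR=-30/113 → advance -1; mR−mL=4930/4633 → turn +1·90°
n=2: pose=(6,-2,E); sL=40/261, sR=8/45; mL=-48/145, mR=44/435; mL+mR=-20/87 → advance -1; mR−mL=188/435 → turn +1·90°
n=3: pose=(5,-2,N); sL=2/5, sR=5/29; mL=-83/145, mR=-4/145; mL+mR=-3/5 → advance -1; mR−mL=79/145 → turn +1·90°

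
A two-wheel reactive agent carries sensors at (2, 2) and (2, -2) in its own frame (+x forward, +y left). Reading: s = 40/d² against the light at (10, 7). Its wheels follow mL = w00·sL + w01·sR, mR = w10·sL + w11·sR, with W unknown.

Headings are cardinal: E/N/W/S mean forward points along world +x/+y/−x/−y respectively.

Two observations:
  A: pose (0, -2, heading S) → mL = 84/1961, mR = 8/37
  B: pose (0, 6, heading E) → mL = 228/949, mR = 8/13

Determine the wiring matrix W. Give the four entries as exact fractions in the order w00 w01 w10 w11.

obs A: pose=(0,-2,S) → sL=8/37, sR=8/53, mL=84/1961, mR=8/37
obs B: pose=(0,6,E) → sL=8/13, sR=40/73, mL=228/949, mR=8/13
sensor matrix S = [[8/37, 8/53], [8/13, 40/73]]; det S = 47616/1860989
solve [mL_A; mL_B] = S·[w00; w01] and [mR_A; mR_B] = S·[w10; w11]:
  w00 = -1/2, w01 = 1, w10 = 1, w11 = 0

-1/2 1 1 0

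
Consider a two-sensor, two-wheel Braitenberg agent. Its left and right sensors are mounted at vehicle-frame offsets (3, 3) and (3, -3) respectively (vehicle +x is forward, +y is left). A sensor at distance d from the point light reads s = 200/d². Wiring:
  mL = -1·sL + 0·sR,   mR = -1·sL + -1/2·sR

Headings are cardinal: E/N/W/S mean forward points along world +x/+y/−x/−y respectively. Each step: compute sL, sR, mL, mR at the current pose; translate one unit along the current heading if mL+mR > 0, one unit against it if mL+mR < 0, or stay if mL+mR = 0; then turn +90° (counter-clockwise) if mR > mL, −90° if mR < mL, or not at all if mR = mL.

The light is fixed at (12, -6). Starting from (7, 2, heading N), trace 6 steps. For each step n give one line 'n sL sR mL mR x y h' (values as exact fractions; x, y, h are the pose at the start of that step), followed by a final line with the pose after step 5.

0 40/37 8/5 -40/37 -348/185 7 2 N
1 25/13 10 -25/13 -90/13 7 1 E
2 8 200/97 -8 -876/97 6 1 S
3 100/53 100/101 -100/53 -12750/5353 6 2 W
4 40/37 8/5 -40/37 -348/185 7 2 N
5 25/13 10 -25/13 -90/13 7 1 E
final 6 1 S

n=0: pose=(7,2,N); sL=40/37, sR=8/5; mL=-40/37, mR=-348/185; mL+mR=-548/185 → advance -1; mR−mL=-4/5 → turn -1·90°
n=1: pose=(7,1,E); sL=25/13, sR=10; mL=-25/13, mR=-90/13; mL+mR=-115/13 → advance -1; mR−mL=-5 → turn -1·90°
n=2: pose=(6,1,S); sL=8, sR=200/97; mL=-8, mR=-876/97; mL+mR=-1652/97 → advance -1; mR−mL=-100/97 → turn -1·90°
n=3: pose=(6,2,W); sL=100/53, sR=100/101; mL=-100/53, mR=-12750/5353; mL+mR=-22850/5353 → advance -1; mR−mL=-50/101 → turn -1·90°
n=4: pose=(7,2,N); sL=40/37, sR=8/5; mL=-40/37, mR=-348/185; mL+mR=-548/185 → advance -1; mR−mL=-4/5 → turn -1·90°
n=5: pose=(7,1,E); sL=25/13, sR=10; mL=-25/13, mR=-90/13; mL+mR=-115/13 → advance -1; mR−mL=-5 → turn -1·90°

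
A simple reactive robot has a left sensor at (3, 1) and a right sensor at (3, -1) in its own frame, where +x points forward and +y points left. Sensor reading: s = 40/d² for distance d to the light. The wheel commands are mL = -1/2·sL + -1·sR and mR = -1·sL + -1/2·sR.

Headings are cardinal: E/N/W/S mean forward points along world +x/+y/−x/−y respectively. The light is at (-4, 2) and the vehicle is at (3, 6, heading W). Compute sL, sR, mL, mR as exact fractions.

left sensor world pos  = (0, 5); dL² = 25
right sensor world pos = (0, 7); dR² = 41
sL = 40/25 = 8/5
sR = 40/41 = 40/41
mL = -1/2·sL + -1·sR = -364/205
mR = -1·sL + -1/2·sR = -428/205

8/5 40/41 -364/205 -428/205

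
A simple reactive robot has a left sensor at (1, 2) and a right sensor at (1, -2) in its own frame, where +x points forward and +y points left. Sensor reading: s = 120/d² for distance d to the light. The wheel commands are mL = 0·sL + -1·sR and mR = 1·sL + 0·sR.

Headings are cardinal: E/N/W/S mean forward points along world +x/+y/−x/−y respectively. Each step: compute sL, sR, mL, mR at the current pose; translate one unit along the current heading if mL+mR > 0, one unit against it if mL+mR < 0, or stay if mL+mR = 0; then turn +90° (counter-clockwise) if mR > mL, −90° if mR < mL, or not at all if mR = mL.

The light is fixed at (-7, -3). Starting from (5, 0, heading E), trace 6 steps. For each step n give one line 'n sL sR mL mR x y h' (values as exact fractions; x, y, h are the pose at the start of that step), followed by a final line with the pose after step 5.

n=0: pose=(5,0,E); sL=60/97, sR=12/17; mL=-12/17, mR=60/97; mL+mR=-144/1649 → advance -1; mR−mL=2184/1649 → turn +1·90°
n=1: pose=(4,0,N); sL=120/97, sR=24/37; mL=-24/37, mR=120/97; mL+mR=2112/3589 → advance +1; mR−mL=6768/3589 → turn +1·90°
n=2: pose=(4,1,W); sL=15/13, sR=15/17; mL=-15/17, mR=15/13; mL+mR=60/221 → advance +1; mR−mL=450/221 → turn +1·90°
n=3: pose=(3,1,S); sL=40/51, sR=120/73; mL=-120/73, mR=40/51; mL+mR=-3200/3723 → advance -1; mR−mL=9040/3723 → turn +1·90°
n=4: pose=(3,2,E); sL=12/17, sR=12/13; mL=-12/13, mR=12/17; mL+mR=-48/221 → advance -1; mR−mL=360/221 → turn +1·90°
n=5: pose=(2,2,N); sL=24/17, sR=120/157; mL=-120/157, mR=24/17; mL+mR=1728/2669 → advance +1; mR−mL=5808/2669 → turn +1·90°

0 60/97 12/17 -12/17 60/97 5 0 E
1 120/97 24/37 -24/37 120/97 4 0 N
2 15/13 15/17 -15/17 15/13 4 1 W
3 40/51 120/73 -120/73 40/51 3 1 S
4 12/17 12/13 -12/13 12/17 3 2 E
5 24/17 120/157 -120/157 24/17 2 2 N
final 2 3 W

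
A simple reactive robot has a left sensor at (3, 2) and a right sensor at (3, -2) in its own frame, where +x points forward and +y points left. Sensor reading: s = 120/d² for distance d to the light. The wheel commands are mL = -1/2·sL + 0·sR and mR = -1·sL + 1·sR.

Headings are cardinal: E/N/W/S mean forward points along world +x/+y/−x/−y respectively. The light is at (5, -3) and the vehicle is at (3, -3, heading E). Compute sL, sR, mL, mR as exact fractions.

left sensor world pos  = (6, -1); dL² = 5
right sensor world pos = (6, -5); dR² = 5
sL = 120/5 = 24
sR = 120/5 = 24
mL = -1/2·sL + 0·sR = -12
mR = -1·sL + 1·sR = 0

24 24 -12 0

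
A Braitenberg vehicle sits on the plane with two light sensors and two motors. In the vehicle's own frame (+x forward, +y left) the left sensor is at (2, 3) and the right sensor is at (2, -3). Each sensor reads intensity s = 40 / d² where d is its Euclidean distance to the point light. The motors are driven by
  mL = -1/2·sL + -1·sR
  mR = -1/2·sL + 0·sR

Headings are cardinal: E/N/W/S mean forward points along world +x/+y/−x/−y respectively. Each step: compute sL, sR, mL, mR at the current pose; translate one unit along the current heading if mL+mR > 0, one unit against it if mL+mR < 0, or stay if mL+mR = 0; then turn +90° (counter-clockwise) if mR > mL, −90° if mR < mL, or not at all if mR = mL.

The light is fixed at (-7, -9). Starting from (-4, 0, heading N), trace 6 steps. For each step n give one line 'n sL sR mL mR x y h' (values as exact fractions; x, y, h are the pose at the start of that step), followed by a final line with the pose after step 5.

n=0: pose=(-4,0,N); sL=40/121, sR=40/157; mL=-7980/18997, mR=-20/121; mL+mR=-11120/18997 → advance -1; mR−mL=40/157 → turn +1·90°
n=1: pose=(-4,-1,W); sL=20/13, sR=20/61; mL=-870/793, mR=-10/13; mL+mR=-1480/793 → advance -1; mR−mL=20/61 → turn +1·90°
n=2: pose=(-3,-1,S); sL=8/17, sR=40/37; mL=-828/629, mR=-4/17; mL+mR=-976/629 → advance -1; mR−mL=40/37 → turn +1·90°
n=3: pose=(-3,0,E); sL=2/9, sR=5/9; mL=-2/3, mR=-1/9; mL+mR=-7/9 → advance -1; mR−mL=5/9 → turn +1·90°
n=4: pose=(-4,0,N); sL=40/121, sR=40/157; mL=-7980/18997, mR=-20/121; mL+mR=-11120/18997 → advance -1; mR−mL=40/157 → turn +1·90°
n=5: pose=(-4,-1,W); sL=20/13, sR=20/61; mL=-870/793, mR=-10/13; mL+mR=-1480/793 → advance -1; mR−mL=20/61 → turn +1·90°

0 40/121 40/157 -7980/18997 -20/121 -4 0 N
1 20/13 20/61 -870/793 -10/13 -4 -1 W
2 8/17 40/37 -828/629 -4/17 -3 -1 S
3 2/9 5/9 -2/3 -1/9 -3 0 E
4 40/121 40/157 -7980/18997 -20/121 -4 0 N
5 20/13 20/61 -870/793 -10/13 -4 -1 W
final -3 -1 S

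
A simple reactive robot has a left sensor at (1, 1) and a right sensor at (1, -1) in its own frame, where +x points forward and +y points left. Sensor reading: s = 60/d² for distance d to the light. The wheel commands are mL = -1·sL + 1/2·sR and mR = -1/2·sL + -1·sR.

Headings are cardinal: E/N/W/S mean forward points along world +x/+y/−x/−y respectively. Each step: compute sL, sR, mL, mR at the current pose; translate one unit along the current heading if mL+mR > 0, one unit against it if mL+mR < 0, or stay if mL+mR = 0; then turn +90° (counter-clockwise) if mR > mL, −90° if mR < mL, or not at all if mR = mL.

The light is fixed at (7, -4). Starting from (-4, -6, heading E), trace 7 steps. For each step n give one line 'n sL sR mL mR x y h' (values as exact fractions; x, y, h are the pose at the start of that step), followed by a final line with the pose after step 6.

n=0: pose=(-4,-6,E); sL=60/101, sR=60/109; mL=-3510/11009, mR=-9330/11009; mL+mR=-12840/11009 → advance -1; mR−mL=-5820/11009 → turn -1·90°
n=1: pose=(-5,-6,S); sL=6/13, sR=30/89; mL=-339/1157, mR=-657/1157; mL+mR=-996/1157 → advance -1; mR−mL=-318/1157 → turn -1·90°
n=2: pose=(-5,-5,W); sL=60/173, sR=60/169; mL=-4950/29237, mR=-15450/29237; mL+mR=-20400/29237 → advance -1; mR−mL=-10500/29237 → turn -1·90°
n=3: pose=(-4,-5,N); sL=5/12, sR=3/5; mL=-7/60, mR=-97/120; mL+mR=-37/40 → advance -1; mR−mL=-83/120 → turn -1·90°
n=4: pose=(-4,-6,E); sL=60/101, sR=60/109; mL=-3510/11009, mR=-9330/11009; mL+mR=-12840/11009 → advance -1; mR−mL=-5820/11009 → turn -1·90°
n=5: pose=(-5,-6,S); sL=6/13, sR=30/89; mL=-339/1157, mR=-657/1157; mL+mR=-996/1157 → advance -1; mR−mL=-318/1157 → turn -1·90°
n=6: pose=(-5,-5,W); sL=60/173, sR=60/169; mL=-4950/29237, mR=-15450/29237; mL+mR=-20400/29237 → advance -1; mR−mL=-10500/29237 → turn -1·90°

0 60/101 60/109 -3510/11009 -9330/11009 -4 -6 E
1 6/13 30/89 -339/1157 -657/1157 -5 -6 S
2 60/173 60/169 -4950/29237 -15450/29237 -5 -5 W
3 5/12 3/5 -7/60 -97/120 -4 -5 N
4 60/101 60/109 -3510/11009 -9330/11009 -4 -6 E
5 6/13 30/89 -339/1157 -657/1157 -5 -6 S
6 60/173 60/169 -4950/29237 -15450/29237 -5 -5 W
final -4 -5 N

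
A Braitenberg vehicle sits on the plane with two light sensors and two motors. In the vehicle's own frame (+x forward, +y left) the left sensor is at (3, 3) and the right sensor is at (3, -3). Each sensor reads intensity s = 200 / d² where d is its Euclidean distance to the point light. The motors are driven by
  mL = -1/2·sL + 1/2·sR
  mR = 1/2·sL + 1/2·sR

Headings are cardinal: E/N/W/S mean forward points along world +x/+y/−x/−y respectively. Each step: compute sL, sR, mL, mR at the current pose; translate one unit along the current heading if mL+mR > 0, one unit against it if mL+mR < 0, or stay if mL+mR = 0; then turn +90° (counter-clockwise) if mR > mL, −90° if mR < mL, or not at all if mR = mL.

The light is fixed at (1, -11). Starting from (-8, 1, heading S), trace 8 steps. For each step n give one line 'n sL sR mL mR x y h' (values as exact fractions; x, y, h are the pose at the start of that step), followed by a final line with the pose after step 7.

n=0: pose=(-8,1,S); sL=200/117, sR=8/9; mL=-16/39, mR=152/117; mL+mR=8/9 → advance +1; mR−mL=200/117 → turn +1·90°
n=1: pose=(-8,0,E); sL=25/29, sR=2; mL=33/58, mR=83/58; mL+mR=2 → advance +1; mR−mL=25/29 → turn +1·90°
n=2: pose=(-7,0,N); sL=200/317, sR=200/221; mL=9600/70057, mR=53800/70057; mL+mR=200/221 → advance +1; mR−mL=200/317 → turn +1·90°
n=3: pose=(-7,1,W); sL=100/101, sR=100/173; mL=-3600/17473, mR=13700/17473; mL+mR=100/173 → advance +1; mR−mL=100/101 → turn +1·90°
n=4: pose=(-8,1,S); sL=200/117, sR=8/9; mL=-16/39, mR=152/117; mL+mR=8/9 → advance +1; mR−mL=200/117 → turn +1·90°
n=5: pose=(-8,0,E); sL=25/29, sR=2; mL=33/58, mR=83/58; mL+mR=2 → advance +1; mR−mL=25/29 → turn +1·90°
n=6: pose=(-7,0,N); sL=200/317, sR=200/221; mL=9600/70057, mR=53800/70057; mL+mR=200/221 → advance +1; mR−mL=200/317 → turn +1·90°
n=7: pose=(-7,1,W); sL=100/101, sR=100/173; mL=-3600/17473, mR=13700/17473; mL+mR=100/173 → advance +1; mR−mL=100/101 → turn +1·90°

0 200/117 8/9 -16/39 152/117 -8 1 S
1 25/29 2 33/58 83/58 -8 0 E
2 200/317 200/221 9600/70057 53800/70057 -7 0 N
3 100/101 100/173 -3600/17473 13700/17473 -7 1 W
4 200/117 8/9 -16/39 152/117 -8 1 S
5 25/29 2 33/58 83/58 -8 0 E
6 200/317 200/221 9600/70057 53800/70057 -7 0 N
7 100/101 100/173 -3600/17473 13700/17473 -7 1 W
final -8 1 S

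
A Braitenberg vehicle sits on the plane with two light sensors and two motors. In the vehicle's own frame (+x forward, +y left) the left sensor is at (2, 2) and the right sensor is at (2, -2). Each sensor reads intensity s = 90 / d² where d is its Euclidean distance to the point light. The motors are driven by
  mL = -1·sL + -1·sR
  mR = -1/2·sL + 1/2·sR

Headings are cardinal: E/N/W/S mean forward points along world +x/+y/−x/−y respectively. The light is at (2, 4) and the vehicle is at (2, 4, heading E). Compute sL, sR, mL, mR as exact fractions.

left sensor world pos  = (4, 6); dL² = 8
right sensor world pos = (4, 2); dR² = 8
sL = 90/8 = 45/4
sR = 90/8 = 45/4
mL = -1·sL + -1·sR = -45/2
mR = -1/2·sL + 1/2·sR = 0

45/4 45/4 -45/2 0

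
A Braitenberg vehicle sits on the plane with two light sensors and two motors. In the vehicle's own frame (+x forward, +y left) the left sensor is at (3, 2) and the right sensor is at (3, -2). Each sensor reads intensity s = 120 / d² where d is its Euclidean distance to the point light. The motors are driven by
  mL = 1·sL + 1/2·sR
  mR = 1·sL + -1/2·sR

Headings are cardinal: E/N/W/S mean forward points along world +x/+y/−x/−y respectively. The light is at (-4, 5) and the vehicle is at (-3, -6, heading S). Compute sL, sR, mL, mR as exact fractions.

left sensor world pos  = (-1, -9); dL² = 205
right sensor world pos = (-5, -9); dR² = 197
sL = 120/205 = 24/41
sR = 120/197 = 120/197
mL = 1·sL + 1/2·sR = 7188/8077
mR = 1·sL + -1/2·sR = 2268/8077

24/41 120/197 7188/8077 2268/8077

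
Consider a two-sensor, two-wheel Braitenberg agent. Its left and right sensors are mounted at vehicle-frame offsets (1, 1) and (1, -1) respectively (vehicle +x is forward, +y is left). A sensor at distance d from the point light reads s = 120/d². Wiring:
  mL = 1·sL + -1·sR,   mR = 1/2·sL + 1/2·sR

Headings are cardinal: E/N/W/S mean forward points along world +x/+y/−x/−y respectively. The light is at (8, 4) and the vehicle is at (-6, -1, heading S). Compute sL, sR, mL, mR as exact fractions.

left sensor world pos  = (-5, -2); dL² = 205
right sensor world pos = (-7, -2); dR² = 261
sL = 120/205 = 24/41
sR = 120/261 = 40/87
mL = 1·sL + -1·sR = 448/3567
mR = 1/2·sL + 1/2·sR = 1864/3567

24/41 40/87 448/3567 1864/3567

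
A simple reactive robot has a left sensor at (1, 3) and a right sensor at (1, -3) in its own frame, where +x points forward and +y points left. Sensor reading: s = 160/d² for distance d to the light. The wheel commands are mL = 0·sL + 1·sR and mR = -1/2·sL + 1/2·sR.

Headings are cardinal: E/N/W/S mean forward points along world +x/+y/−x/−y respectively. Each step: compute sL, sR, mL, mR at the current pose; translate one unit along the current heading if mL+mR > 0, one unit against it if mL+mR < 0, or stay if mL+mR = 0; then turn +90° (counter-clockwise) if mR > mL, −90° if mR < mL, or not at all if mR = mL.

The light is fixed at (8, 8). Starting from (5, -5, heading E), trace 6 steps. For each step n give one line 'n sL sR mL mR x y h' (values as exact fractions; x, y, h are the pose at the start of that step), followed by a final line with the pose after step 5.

n=0: pose=(5,-5,E); sL=20/13, sR=8/13; mL=8/13, mR=-6/13; mL+mR=2/13 → advance +1; mR−mL=-14/13 → turn -1·90°
n=1: pose=(6,-5,S); sL=160/197, sR=160/221; mL=160/221, mR=-1920/43537; mL+mR=29600/43537 → advance +1; mR−mL=-33440/43537 → turn -1·90°
n=2: pose=(6,-6,W); sL=80/149, sR=16/13; mL=16/13, mR=672/1937; mL+mR=3056/1937 → advance +1; mR−mL=-1712/1937 → turn -1·90°
n=3: pose=(5,-6,N); sL=32/41, sR=160/169; mL=160/169, mR=576/6929; mL+mR=7136/6929 → advance +1; mR−mL=-5984/6929 → turn -1·90°
n=4: pose=(5,-5,E); sL=20/13, sR=8/13; mL=8/13, mR=-6/13; mL+mR=2/13 → advance +1; mR−mL=-14/13 → turn -1·90°
n=5: pose=(6,-5,S); sL=160/197, sR=160/221; mL=160/221, mR=-1920/43537; mL+mR=29600/43537 → advance +1; mR−mL=-33440/43537 → turn -1·90°

0 20/13 8/13 8/13 -6/13 5 -5 E
1 160/197 160/221 160/221 -1920/43537 6 -5 S
2 80/149 16/13 16/13 672/1937 6 -6 W
3 32/41 160/169 160/169 576/6929 5 -6 N
4 20/13 8/13 8/13 -6/13 5 -5 E
5 160/197 160/221 160/221 -1920/43537 6 -5 S
final 6 -6 W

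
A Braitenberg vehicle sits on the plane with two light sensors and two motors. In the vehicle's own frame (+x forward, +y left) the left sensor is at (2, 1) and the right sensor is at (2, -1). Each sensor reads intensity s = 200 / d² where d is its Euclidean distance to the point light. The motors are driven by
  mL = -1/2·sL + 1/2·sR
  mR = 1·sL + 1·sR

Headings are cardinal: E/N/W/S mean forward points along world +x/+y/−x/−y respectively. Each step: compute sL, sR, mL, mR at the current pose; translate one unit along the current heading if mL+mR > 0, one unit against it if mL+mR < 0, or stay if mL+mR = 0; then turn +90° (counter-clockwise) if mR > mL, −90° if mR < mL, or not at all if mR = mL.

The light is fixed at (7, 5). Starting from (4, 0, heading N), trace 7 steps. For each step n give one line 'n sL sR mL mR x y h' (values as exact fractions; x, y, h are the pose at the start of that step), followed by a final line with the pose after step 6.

n=0: pose=(4,0,N); sL=8, sR=200/13; mL=48/13, mR=304/13; mL+mR=352/13 → advance +1; mR−mL=256/13 → turn +1·90°
n=1: pose=(4,1,W); sL=4, sR=100/17; mL=16/17, mR=168/17; mL+mR=184/17 → advance +1; mR−mL=152/17 → turn +1·90°
n=2: pose=(3,1,S); sL=40/9, sR=200/61; mL=-320/549, mR=4240/549; mL+mR=3920/549 → advance +1; mR−mL=1520/183 → turn +1·90°
n=3: pose=(3,0,E); sL=10, sR=5; mL=-5/2, mR=15; mL+mR=25/2 → advance +1; mR−mL=35/2 → turn +1·90°
n=4: pose=(4,0,N); sL=8, sR=200/13; mL=48/13, mR=304/13; mL+mR=352/13 → advance +1; mR−mL=256/13 → turn +1·90°
n=5: pose=(4,1,W); sL=4, sR=100/17; mL=16/17, mR=168/17; mL+mR=184/17 → advance +1; mR−mL=152/17 → turn +1·90°
n=6: pose=(3,1,S); sL=40/9, sR=200/61; mL=-320/549, mR=4240/549; mL+mR=3920/549 → advance +1; mR−mL=1520/183 → turn +1·90°

0 8 200/13 48/13 304/13 4 0 N
1 4 100/17 16/17 168/17 4 1 W
2 40/9 200/61 -320/549 4240/549 3 1 S
3 10 5 -5/2 15 3 0 E
4 8 200/13 48/13 304/13 4 0 N
5 4 100/17 16/17 168/17 4 1 W
6 40/9 200/61 -320/549 4240/549 3 1 S
final 3 0 E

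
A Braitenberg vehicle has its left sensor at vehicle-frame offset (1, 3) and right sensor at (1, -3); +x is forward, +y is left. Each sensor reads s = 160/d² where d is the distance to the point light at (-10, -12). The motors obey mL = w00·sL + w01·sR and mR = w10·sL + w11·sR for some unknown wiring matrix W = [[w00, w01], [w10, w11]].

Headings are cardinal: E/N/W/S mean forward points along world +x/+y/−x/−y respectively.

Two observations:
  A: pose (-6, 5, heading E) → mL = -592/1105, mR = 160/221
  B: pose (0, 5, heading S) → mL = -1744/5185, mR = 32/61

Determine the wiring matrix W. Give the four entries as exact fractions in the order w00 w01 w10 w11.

1/2 -1 0 1

obs A: pose=(-6,5,E) → sL=32/85, sR=160/221, mL=-592/1105, mR=160/221
obs B: pose=(0,5,S) → sL=32/85, sR=32/61, mL=-1744/5185, mR=32/61
sensor matrix S = [[32/85, 160/221], [32/85, 32/61]]; det S = -86016/1145885
solve [mL_A; mL_B] = S·[w00; w01] and [mR_A; mR_B] = S·[w10; w11]:
  w00 = 1/2, w01 = -1, w10 = 0, w11 = 1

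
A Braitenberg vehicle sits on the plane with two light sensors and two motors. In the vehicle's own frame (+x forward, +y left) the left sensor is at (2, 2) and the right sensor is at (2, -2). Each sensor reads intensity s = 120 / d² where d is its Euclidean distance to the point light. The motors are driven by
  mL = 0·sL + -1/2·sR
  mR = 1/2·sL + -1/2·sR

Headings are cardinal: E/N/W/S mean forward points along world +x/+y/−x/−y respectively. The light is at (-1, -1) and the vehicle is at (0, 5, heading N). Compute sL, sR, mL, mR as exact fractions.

24/13 120/73 -60/73 96/949

left sensor world pos  = (-2, 7); dL² = 65
right sensor world pos = (2, 7); dR² = 73
sL = 120/65 = 24/13
sR = 120/73 = 120/73
mL = 0·sL + -1/2·sR = -60/73
mR = 1/2·sL + -1/2·sR = 96/949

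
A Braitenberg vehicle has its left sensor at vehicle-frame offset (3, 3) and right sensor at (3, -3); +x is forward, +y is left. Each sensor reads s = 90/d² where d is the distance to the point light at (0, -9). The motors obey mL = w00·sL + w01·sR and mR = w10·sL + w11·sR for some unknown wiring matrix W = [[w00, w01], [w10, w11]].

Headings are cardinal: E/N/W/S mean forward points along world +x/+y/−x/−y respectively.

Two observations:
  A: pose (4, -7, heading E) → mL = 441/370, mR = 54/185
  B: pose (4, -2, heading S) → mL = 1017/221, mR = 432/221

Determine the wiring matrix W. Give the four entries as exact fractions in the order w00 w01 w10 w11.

obs A: pose=(4,-7,E) → sL=45/37, sR=9/5, mL=441/370, mR=54/185
obs B: pose=(4,-2,S) → sL=18/13, sR=90/17, mL=1017/221, mR=432/221
sensor matrix S = [[45/37, 9/5], [18/13, 90/17]]; det S = 161352/40885
solve [mL_A; mL_B] = S·[w00; w01] and [mR_A; mR_B] = S·[w10; w11]:
  w00 = -1/2, w01 = 1, w10 = -1/2, w11 = 1/2

-1/2 1 -1/2 1/2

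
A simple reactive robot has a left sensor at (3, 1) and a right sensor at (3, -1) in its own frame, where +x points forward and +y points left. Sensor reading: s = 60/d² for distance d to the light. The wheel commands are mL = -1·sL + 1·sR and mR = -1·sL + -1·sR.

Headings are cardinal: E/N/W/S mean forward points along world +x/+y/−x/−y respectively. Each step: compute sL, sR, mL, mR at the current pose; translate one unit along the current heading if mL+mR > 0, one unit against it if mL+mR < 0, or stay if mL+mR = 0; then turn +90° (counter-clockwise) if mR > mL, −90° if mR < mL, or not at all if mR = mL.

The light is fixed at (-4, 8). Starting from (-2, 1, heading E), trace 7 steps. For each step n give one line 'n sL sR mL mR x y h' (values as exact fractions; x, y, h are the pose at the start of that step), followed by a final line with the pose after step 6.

n=0: pose=(-2,1,E); sL=60/61, sR=60/89; mL=-1680/5429, mR=-9000/5429; mL+mR=-120/61 → advance -1; mR−mL=-120/89 → turn -1·90°
n=1: pose=(-3,1,S); sL=15/26, sR=3/5; mL=3/130, mR=-153/130; mL+mR=-15/13 → advance -1; mR−mL=-6/5 → turn -1·90°
n=2: pose=(-3,2,W); sL=60/53, sR=60/29; mL=1440/1537, mR=-4920/1537; mL+mR=-120/53 → advance -1; mR−mL=-120/29 → turn -1·90°
n=3: pose=(-2,2,N); sL=6, sR=10/3; mL=-8/3, mR=-28/3; mL+mR=-12 → advance -1; mR−mL=-20/3 → turn -1·90°
n=4: pose=(-2,1,E); sL=60/61, sR=60/89; mL=-1680/5429, mR=-9000/5429; mL+mR=-120/61 → advance -1; mR−mL=-120/89 → turn -1·90°
n=5: pose=(-3,1,S); sL=15/26, sR=3/5; mL=3/130, mR=-153/130; mL+mR=-15/13 → advance -1; mR−mL=-6/5 → turn -1·90°
n=6: pose=(-3,2,W); sL=60/53, sR=60/29; mL=1440/1537, mR=-4920/1537; mL+mR=-120/53 → advance -1; mR−mL=-120/29 → turn -1·90°

0 60/61 60/89 -1680/5429 -9000/5429 -2 1 E
1 15/26 3/5 3/130 -153/130 -3 1 S
2 60/53 60/29 1440/1537 -4920/1537 -3 2 W
3 6 10/3 -8/3 -28/3 -2 2 N
4 60/61 60/89 -1680/5429 -9000/5429 -2 1 E
5 15/26 3/5 3/130 -153/130 -3 1 S
6 60/53 60/29 1440/1537 -4920/1537 -3 2 W
final -2 2 N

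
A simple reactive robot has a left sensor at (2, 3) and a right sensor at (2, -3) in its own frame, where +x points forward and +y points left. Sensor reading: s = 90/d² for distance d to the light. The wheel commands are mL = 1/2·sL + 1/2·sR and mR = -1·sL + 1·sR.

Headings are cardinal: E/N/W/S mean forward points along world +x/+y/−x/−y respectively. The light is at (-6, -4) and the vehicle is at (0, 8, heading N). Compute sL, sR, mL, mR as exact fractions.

left sensor world pos  = (-3, 10); dL² = 205
right sensor world pos = (3, 10); dR² = 277
sL = 90/205 = 18/41
sR = 90/277 = 90/277
mL = 1/2·sL + 1/2·sR = 4338/11357
mR = -1·sL + 1·sR = -1296/11357

18/41 90/277 4338/11357 -1296/11357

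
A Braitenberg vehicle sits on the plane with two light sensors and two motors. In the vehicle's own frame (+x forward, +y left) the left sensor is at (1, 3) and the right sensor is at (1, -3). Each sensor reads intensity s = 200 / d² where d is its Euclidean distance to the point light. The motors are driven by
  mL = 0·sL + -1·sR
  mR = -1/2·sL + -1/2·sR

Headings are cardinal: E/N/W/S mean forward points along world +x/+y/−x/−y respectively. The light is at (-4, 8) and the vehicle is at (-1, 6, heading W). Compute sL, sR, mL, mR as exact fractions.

200/29 40 -40 -680/29

left sensor world pos  = (-2, 3); dL² = 29
right sensor world pos = (-2, 9); dR² = 5
sL = 200/29 = 200/29
sR = 200/5 = 40
mL = 0·sL + -1·sR = -40
mR = -1/2·sL + -1/2·sR = -680/29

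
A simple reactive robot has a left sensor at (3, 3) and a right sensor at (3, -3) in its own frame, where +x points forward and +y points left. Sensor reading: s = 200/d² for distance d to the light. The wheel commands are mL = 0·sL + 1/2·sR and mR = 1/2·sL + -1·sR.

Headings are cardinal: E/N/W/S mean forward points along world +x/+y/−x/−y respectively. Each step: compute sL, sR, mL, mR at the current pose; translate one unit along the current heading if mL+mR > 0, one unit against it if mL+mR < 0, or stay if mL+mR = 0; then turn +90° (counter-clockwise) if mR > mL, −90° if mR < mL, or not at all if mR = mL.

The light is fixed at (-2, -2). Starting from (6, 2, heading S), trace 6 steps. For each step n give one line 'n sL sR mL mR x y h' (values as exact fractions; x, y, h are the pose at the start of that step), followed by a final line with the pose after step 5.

n=0: pose=(6,2,S); sL=100/61, sR=100/13; mL=50/13, mR=-5450/793; mL+mR=-2400/793 → advance -1; mR−mL=-8500/793 → turn -1·90°
n=1: pose=(6,3,W); sL=200/29, sR=200/89; mL=100/89, mR=3100/2581; mL+mR=6000/2581 → advance +1; mR−mL=200/2581 → turn +1·90°
n=2: pose=(5,3,S); sL=25/13, sR=10; mL=5, mR=-235/26; mL+mR=-105/26 → advance -1; mR−mL=-365/26 → turn -1·90°
n=3: pose=(5,4,W); sL=8, sR=200/97; mL=100/97, mR=188/97; mL+mR=288/97 → advance +1; mR−mL=88/97 → turn +1·90°
n=4: pose=(4,4,S); sL=20/9, sR=100/9; mL=50/9, mR=-10; mL+mR=-40/9 → advance -1; mR−mL=-140/9 → turn -1·90°
n=5: pose=(4,5,W); sL=8, sR=200/109; mL=100/109, mR=236/109; mL+mR=336/109 → advance +1; mR−mL=136/109 → turn +1·90°

0 100/61 100/13 50/13 -5450/793 6 2 S
1 200/29 200/89 100/89 3100/2581 6 3 W
2 25/13 10 5 -235/26 5 3 S
3 8 200/97 100/97 188/97 5 4 W
4 20/9 100/9 50/9 -10 4 4 S
5 8 200/109 100/109 236/109 4 5 W
final 3 5 S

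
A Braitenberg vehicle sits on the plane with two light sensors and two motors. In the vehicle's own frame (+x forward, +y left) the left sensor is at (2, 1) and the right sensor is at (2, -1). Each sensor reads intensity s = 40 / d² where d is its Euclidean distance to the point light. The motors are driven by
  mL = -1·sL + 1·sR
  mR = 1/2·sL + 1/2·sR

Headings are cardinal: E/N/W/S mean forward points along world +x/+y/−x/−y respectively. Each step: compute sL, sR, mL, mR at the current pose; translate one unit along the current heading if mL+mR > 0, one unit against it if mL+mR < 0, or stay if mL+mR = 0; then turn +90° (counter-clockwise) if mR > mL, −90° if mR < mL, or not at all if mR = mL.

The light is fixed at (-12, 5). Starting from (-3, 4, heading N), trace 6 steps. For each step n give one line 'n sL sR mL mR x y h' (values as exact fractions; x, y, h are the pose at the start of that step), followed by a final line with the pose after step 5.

n=0: pose=(-3,4,N); sL=8/13, sR=40/101; mL=-288/1313, mR=664/1313; mL+mR=376/1313 → advance +1; mR−mL=952/1313 → turn +1·90°
n=1: pose=(-3,5,W); sL=4/5, sR=4/5; mL=0, mR=4/5; mL+mR=4/5 → advance +1; mR−mL=4/5 → turn +1·90°
n=2: pose=(-4,5,S); sL=8/17, sR=40/53; mL=256/901, mR=552/901; mL+mR=808/901 → advance +1; mR−mL=296/901 → turn +1·90°
n=3: pose=(-4,4,E); sL=2/5, sR=5/13; mL=-1/65, mR=51/130; mL+mR=49/130 → advance +1; mR−mL=53/130 → turn +1·90°
n=4: pose=(-3,4,N); sL=8/13, sR=40/101; mL=-288/1313, mR=664/1313; mL+mR=376/1313 → advance +1; mR−mL=952/1313 → turn +1·90°
n=5: pose=(-3,5,W); sL=4/5, sR=4/5; mL=0, mR=4/5; mL+mR=4/5 → advance +1; mR−mL=4/5 → turn +1·90°

0 8/13 40/101 -288/1313 664/1313 -3 4 N
1 4/5 4/5 0 4/5 -3 5 W
2 8/17 40/53 256/901 552/901 -4 5 S
3 2/5 5/13 -1/65 51/130 -4 4 E
4 8/13 40/101 -288/1313 664/1313 -3 4 N
5 4/5 4/5 0 4/5 -3 5 W
final -4 5 S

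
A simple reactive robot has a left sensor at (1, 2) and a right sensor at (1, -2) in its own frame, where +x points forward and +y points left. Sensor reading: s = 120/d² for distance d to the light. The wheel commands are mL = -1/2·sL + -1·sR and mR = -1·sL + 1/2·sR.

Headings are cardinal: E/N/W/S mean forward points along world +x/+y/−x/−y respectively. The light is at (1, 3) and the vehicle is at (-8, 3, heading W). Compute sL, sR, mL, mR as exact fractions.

left sensor world pos  = (-9, 1); dL² = 104
right sensor world pos = (-9, 5); dR² = 104
sL = 120/104 = 15/13
sR = 120/104 = 15/13
mL = -1/2·sL + -1·sR = -45/26
mR = -1·sL + 1/2·sR = -15/26

15/13 15/13 -45/26 -15/26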